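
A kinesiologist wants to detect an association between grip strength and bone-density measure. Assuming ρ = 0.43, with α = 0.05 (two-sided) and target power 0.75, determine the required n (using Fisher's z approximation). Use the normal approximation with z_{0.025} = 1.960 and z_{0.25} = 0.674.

Fisher's z: C = ½·ln((1+r)/(1−r)) = ½·ln(2.5088) = 0.4599.
n = ((z_{α/2} + z_β)/C)² + 3.
(1.960 + 0.674) / 0.4599 = 2.634 / 0.4599 = 5.727.
n = 5.727² + 3 = 32.80 + 3 = 35.8.
Round up.

n = 36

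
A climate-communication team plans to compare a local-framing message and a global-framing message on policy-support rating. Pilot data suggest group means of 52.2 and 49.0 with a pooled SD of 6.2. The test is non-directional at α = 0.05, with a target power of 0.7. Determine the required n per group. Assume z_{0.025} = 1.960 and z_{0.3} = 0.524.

n = 47 per group

Cohen's d = |M₁ − M₂| / SD_pooled = |52.2 − 49.0| / 6.2 = 3.2 / 6.2 = 0.516.
For two independent groups with equal n: n = 2·((z_{α/2} + z_β) / d)².
z_{α/2} + z_β = 1.960 + 0.524 = 2.484.
n = 2 × (2.484 / 0.516)² = 2 × 4.814² = 2 × 23.17 = 46.3.
Round up to the next whole participant.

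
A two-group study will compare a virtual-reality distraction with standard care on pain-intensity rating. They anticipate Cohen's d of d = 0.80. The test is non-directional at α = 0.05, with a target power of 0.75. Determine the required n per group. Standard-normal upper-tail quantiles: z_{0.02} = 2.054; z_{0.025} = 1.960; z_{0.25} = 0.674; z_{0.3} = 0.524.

For two independent groups with equal n: n = 2·((z_{α/2} + z_β) / d)².
z_{α/2} + z_β = 1.960 + 0.674 = 2.634.
n = 2 × (2.634 / 0.80)² = 2 × 3.292² = 2 × 10.84 = 21.7.
Round up to the next whole participant.

n = 22 per group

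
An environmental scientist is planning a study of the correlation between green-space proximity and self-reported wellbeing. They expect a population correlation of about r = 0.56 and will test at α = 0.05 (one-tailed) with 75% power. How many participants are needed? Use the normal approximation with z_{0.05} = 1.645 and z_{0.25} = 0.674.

n = 17

Fisher's z: C = ½·ln((1+r)/(1−r)) = ½·ln(3.5455) = 0.6328.
n = ((z_{α} + z_β)/C)² + 3.
(1.645 + 0.674) / 0.6328 = 2.319 / 0.6328 = 3.665.
n = 3.665² + 3 = 13.43 + 3 = 16.4.
Round up.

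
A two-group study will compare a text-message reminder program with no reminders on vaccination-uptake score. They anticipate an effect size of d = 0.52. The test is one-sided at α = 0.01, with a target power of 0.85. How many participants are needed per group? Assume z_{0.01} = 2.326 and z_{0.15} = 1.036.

n = 84 per group

For two independent groups with equal n: n = 2·((z_{α} + z_β) / d)².
z_{α} + z_β = 2.326 + 1.036 = 3.362.
n = 2 × (3.362 / 0.52)² = 2 × 6.465² = 2 × 41.80 = 83.6.
Round up to the next whole participant.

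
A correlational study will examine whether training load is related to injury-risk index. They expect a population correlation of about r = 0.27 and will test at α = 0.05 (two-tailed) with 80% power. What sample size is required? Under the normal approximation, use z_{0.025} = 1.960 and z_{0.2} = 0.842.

Fisher's z: C = ½·ln((1+r)/(1−r)) = ½·ln(1.7397) = 0.2769.
n = ((z_{α/2} + z_β)/C)² + 3.
(1.960 + 0.842) / 0.2769 = 2.802 / 0.2769 = 10.119.
n = 10.119² + 3 = 102.40 + 3 = 105.4.
Round up.

n = 106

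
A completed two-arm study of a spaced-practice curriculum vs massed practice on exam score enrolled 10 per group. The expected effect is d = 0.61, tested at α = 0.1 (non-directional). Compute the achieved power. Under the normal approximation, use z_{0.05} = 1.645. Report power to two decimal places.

power ≈ 0.39

For two equal groups, power = Φ(d·√(n/2) − z_{α/2}).
d·√(n/2) = 0.61 × √(10/2) = 0.61 × 2.236 = 1.364.
z_β = 1.364 − 1.645 = -0.281.
Power = Φ(-0.281) = 0.389.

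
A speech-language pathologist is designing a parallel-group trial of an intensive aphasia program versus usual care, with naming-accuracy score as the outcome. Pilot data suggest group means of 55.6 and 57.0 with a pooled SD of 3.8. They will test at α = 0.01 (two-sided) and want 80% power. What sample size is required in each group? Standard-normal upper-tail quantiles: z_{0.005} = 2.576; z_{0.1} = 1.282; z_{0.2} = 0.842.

Cohen's d = |M₁ − M₂| / SD_pooled = |55.6 − 57.0| / 3.8 = 1.4 / 3.8 = 0.368.
For two independent groups with equal n: n = 2·((z_{α/2} + z_β) / d)².
z_{α/2} + z_β = 2.576 + 0.842 = 3.418.
n = 2 × (3.418 / 0.368)² = 2 × 9.288² = 2 × 86.27 = 172.5.
Round up to the next whole participant.

n = 173 per group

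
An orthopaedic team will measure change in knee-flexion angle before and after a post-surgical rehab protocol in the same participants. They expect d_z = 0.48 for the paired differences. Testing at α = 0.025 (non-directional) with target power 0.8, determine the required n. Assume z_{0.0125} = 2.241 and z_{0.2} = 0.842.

n = 42 pairs

For a paired (one-sample on differences) test: n = ((z_{α/2} + z_β) / d)².
z_{α/2} + z_β = 2.241 + 0.842 = 3.083.
n = (3.083 / 0.48)² = 6.423² = 41.25.
Round up.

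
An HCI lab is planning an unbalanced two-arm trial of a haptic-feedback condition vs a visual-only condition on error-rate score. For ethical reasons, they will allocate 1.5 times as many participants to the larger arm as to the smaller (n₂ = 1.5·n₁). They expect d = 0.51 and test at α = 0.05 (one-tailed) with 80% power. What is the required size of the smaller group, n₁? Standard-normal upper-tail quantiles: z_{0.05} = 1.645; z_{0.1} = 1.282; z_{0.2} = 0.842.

n₁ = 40

With allocation ratio k = n₂/n₁ = 1.5, Var(x̄₁−x̄₂) = σ²(1/n₁ + 1/(k·n₁)) = σ²·(k+1)/(k·n₁).
So n₁ = (1 + 1/k)·((z_{α} + z_β)/d)² = 1.667 × (2.487/0.51)².
n₁ = 1.667 × 23.78 = 39.6.
Round up: n₁ = 40, giving n₂ = 1.5 × 40 = 60.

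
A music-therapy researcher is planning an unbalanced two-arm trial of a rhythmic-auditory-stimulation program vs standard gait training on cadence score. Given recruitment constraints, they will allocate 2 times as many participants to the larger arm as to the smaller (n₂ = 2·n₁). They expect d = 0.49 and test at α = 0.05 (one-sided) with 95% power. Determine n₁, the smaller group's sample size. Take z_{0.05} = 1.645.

With allocation ratio k = n₂/n₁ = 2, Var(x̄₁−x̄₂) = σ²(1/n₁ + 1/(k·n₁)) = σ²·(k+1)/(k·n₁).
So n₁ = (1 + 1/k)·((z_{α} + z_β)/d)² = 1.500 × (3.290/0.49)².
n₁ = 1.500 × 45.08 = 67.6.
Round up: n₁ = 68, giving n₂ = 2 × 68 = 136.

n₁ = 68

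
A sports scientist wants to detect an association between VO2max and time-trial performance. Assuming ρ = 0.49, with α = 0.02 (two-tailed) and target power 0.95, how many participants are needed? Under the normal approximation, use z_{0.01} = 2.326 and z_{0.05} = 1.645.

Fisher's z: C = ½·ln((1+r)/(1−r)) = ½·ln(2.9216) = 0.5361.
n = ((z_{α/2} + z_β)/C)² + 3.
(2.326 + 1.645) / 0.5361 = 3.971 / 0.5361 = 7.407.
n = 7.407² + 3 = 54.87 + 3 = 57.9.
Round up.

n = 58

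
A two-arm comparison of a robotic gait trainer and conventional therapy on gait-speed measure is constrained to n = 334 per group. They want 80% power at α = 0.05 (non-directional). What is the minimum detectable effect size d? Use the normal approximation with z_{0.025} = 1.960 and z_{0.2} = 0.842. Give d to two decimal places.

For two independent groups of n = 334 each: d_min = (z_{α/2} + z_β)·√(2/n).
z-sum = 1.960 + 0.842 = 2.802.
d_min = 2.802 × √(2/334) = 2.802 × 0.0774 = 0.217.

d_min ≈ 0.22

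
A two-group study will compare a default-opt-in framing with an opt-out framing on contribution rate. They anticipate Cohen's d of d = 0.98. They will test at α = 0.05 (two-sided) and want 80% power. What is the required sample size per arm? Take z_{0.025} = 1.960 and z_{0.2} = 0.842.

n = 17 per group

For two independent groups with equal n: n = 2·((z_{α/2} + z_β) / d)².
z_{α/2} + z_β = 1.960 + 0.842 = 2.802.
n = 2 × (2.802 / 0.98)² = 2 × 2.859² = 2 × 8.17 = 16.3.
Round up to the next whole participant.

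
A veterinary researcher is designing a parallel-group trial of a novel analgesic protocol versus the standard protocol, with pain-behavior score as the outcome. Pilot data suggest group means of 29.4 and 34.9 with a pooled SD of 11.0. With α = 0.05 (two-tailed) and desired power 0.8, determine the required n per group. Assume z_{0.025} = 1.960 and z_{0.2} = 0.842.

Cohen's d = |M₁ − M₂| / SD_pooled = |29.4 − 34.9| / 11.0 = 5.5 / 11.0 = 0.500.
For two independent groups with equal n: n = 2·((z_{α/2} + z_β) / d)².
z_{α/2} + z_β = 1.960 + 0.842 = 2.802.
n = 2 × (2.802 / 0.500)² = 2 × 5.604² = 2 × 31.40 = 62.8.
Round up to the next whole participant.

n = 63 per group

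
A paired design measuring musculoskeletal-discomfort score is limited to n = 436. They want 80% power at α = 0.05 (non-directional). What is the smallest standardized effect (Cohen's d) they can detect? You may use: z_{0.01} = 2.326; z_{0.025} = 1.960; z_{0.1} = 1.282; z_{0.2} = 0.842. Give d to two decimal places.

For a single sample (or paired design) of n = 436: d_min = (z_{α/2} + z_β)/√n.
z-sum = 1.960 + 0.842 = 2.802.
d_min = 2.802 / √436 = 2.802 / 20.881 = 0.134.

d_min ≈ 0.13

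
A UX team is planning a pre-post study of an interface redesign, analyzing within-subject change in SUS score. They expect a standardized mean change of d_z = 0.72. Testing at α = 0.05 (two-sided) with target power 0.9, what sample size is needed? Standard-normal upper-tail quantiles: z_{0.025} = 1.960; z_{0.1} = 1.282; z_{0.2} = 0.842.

For a paired (one-sample on differences) test: n = ((z_{α/2} + z_β) / d)².
z_{α/2} + z_β = 1.960 + 1.282 = 3.242.
n = (3.242 / 0.72)² = 4.503² = 20.28.
Round up.

n = 21 pairs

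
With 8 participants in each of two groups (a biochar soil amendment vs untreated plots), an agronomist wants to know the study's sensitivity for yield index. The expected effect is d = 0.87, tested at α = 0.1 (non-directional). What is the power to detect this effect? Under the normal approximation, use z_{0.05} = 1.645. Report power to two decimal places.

power ≈ 0.54

For two equal groups, power = Φ(d·√(n/2) − z_{α/2}).
d·√(n/2) = 0.87 × √(8/2) = 0.87 × 2.000 = 1.740.
z_β = 1.740 − 1.645 = 0.095.
Power = Φ(0.095) = 0.538.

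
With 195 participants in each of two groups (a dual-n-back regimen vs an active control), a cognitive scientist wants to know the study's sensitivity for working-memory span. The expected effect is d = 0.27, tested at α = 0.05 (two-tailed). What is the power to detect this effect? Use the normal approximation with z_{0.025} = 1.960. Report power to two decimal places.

For two equal groups, power = Φ(d·√(n/2) − z_{α/2}).
d·√(n/2) = 0.27 × √(195/2) = 0.27 × 9.874 = 2.666.
z_β = 2.666 − 1.960 = 0.706.
Power = Φ(0.706) = 0.760.

power ≈ 0.76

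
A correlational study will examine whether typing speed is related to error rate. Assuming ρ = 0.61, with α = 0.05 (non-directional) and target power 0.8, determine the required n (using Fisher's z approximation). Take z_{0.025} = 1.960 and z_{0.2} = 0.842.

Fisher's z: C = ½·ln((1+r)/(1−r)) = ½·ln(4.1282) = 0.7089.
n = ((z_{α/2} + z_β)/C)² + 3.
(1.960 + 0.842) / 0.7089 = 2.802 / 0.7089 = 3.953.
n = 3.953² + 3 = 15.62 + 3 = 18.6.
Round up.

n = 19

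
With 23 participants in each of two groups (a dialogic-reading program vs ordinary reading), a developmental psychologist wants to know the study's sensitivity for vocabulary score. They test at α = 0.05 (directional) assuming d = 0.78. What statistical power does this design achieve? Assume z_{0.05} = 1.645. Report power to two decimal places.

power ≈ 0.84

For two equal groups, power = Φ(d·√(n/2) − z_{α}).
d·√(n/2) = 0.78 × √(23/2) = 0.78 × 3.391 = 2.645.
z_β = 2.645 − 1.645 = 1.000.
Power = Φ(1.000) = 0.841.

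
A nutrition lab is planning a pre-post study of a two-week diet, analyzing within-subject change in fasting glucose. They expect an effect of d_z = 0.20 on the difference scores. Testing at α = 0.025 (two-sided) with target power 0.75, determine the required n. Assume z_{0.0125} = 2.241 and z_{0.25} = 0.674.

For a paired (one-sample on differences) test: n = ((z_{α/2} + z_β) / d)².
z_{α/2} + z_β = 2.241 + 0.674 = 2.915.
n = (2.915 / 0.20)² = 14.575² = 212.43.
Round up.

n = 213 pairs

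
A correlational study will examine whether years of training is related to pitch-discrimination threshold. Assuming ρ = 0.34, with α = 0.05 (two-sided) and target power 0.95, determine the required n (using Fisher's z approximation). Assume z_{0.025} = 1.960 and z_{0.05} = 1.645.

n = 107

Fisher's z: C = ½·ln((1+r)/(1−r)) = ½·ln(2.0303) = 0.3541.
n = ((z_{α/2} + z_β)/C)² + 3.
(1.960 + 1.645) / 0.3541 = 3.605 / 0.3541 = 10.181.
n = 10.181² + 3 = 103.65 + 3 = 106.6.
Round up.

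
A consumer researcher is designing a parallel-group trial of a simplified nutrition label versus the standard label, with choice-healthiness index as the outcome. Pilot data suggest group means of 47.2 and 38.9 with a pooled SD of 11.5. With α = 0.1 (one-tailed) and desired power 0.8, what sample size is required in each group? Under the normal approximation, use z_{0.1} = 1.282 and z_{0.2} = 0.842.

Cohen's d = |M₁ − M₂| / SD_pooled = |47.2 − 38.9| / 11.5 = 8.3 / 11.5 = 0.722.
For two independent groups with equal n: n = 2·((z_{α} + z_β) / d)².
z_{α} + z_β = 1.282 + 0.842 = 2.124.
n = 2 × (2.124 / 0.722)² = 2 × 2.942² = 2 × 8.65 = 17.3.
Round up to the next whole participant.

n = 18 per group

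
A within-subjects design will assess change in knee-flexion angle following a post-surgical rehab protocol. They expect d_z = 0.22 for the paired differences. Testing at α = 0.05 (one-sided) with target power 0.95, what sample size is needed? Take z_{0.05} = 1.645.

For a paired (one-sample on differences) test: n = ((z_{α} + z_β) / d)².
z_{α} + z_β = 1.645 + 1.645 = 3.290.
n = (3.290 / 0.22)² = 14.955² = 223.64.
Round up.

n = 224 pairs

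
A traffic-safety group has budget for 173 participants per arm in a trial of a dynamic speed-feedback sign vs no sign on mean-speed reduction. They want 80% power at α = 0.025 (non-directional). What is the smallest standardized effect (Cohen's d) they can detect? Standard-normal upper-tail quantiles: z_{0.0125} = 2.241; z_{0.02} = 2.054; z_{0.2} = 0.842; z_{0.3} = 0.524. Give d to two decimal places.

For two independent groups of n = 173 each: d_min = (z_{α/2} + z_β)·√(2/n).
z-sum = 2.241 + 0.842 = 3.083.
d_min = 3.083 × √(2/173) = 3.083 × 0.1075 = 0.331.

d_min ≈ 0.33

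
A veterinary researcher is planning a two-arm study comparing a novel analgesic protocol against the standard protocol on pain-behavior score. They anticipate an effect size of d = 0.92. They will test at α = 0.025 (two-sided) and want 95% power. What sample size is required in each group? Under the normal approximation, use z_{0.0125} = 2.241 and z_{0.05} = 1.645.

n = 36 per group

For two independent groups with equal n: n = 2·((z_{α/2} + z_β) / d)².
z_{α/2} + z_β = 2.241 + 1.645 = 3.886.
n = 2 × (3.886 / 0.92)² = 2 × 4.224² = 2 × 17.84 = 35.7.
Round up to the next whole participant.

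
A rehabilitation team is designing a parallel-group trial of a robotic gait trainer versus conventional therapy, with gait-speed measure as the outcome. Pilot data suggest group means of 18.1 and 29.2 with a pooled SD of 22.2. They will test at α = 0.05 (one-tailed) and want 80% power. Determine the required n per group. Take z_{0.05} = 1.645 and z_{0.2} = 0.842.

n = 50 per group

Cohen's d = |M₁ − M₂| / SD_pooled = |18.1 − 29.2| / 22.2 = 11.1 / 22.2 = 0.500.
For two independent groups with equal n: n = 2·((z_{α} + z_β) / d)².
z_{α} + z_β = 1.645 + 0.842 = 2.487.
n = 2 × (2.487 / 0.500)² = 2 × 4.974² = 2 × 24.74 = 49.5.
Round up to the next whole participant.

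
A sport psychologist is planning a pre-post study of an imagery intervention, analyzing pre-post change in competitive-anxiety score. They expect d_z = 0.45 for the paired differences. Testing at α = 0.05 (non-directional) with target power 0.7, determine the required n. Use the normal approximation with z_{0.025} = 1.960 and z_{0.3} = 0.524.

For a paired (one-sample on differences) test: n = ((z_{α/2} + z_β) / d)².
z_{α/2} + z_β = 1.960 + 0.524 = 2.484.
n = (2.484 / 0.45)² = 5.520² = 30.47.
Round up.

n = 31 pairs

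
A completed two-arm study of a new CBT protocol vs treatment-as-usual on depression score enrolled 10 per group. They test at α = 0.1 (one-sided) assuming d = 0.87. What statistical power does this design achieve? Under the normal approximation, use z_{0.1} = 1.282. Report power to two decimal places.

power ≈ 0.75

For two equal groups, power = Φ(d·√(n/2) − z_{α}).
d·√(n/2) = 0.87 × √(10/2) = 0.87 × 2.236 = 1.945.
z_β = 1.945 − 1.282 = 0.663.
Power = Φ(0.663) = 0.746.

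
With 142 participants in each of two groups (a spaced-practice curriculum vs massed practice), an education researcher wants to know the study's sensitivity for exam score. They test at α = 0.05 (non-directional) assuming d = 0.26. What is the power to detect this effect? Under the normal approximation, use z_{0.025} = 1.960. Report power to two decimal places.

For two equal groups, power = Φ(d·√(n/2) − z_{α/2}).
d·√(n/2) = 0.26 × √(142/2) = 0.26 × 8.426 = 2.191.
z_β = 2.191 − 1.960 = 0.231.
Power = Φ(0.231) = 0.591.

power ≈ 0.59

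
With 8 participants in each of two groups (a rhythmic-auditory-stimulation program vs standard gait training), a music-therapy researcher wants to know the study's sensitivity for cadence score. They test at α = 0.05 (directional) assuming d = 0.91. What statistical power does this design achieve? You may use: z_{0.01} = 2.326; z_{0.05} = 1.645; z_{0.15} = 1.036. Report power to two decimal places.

For two equal groups, power = Φ(d·√(n/2) − z_{α}).
d·√(n/2) = 0.91 × √(8/2) = 0.91 × 2.000 = 1.820.
z_β = 1.820 − 1.645 = 0.175.
Power = Φ(0.175) = 0.569.

power ≈ 0.57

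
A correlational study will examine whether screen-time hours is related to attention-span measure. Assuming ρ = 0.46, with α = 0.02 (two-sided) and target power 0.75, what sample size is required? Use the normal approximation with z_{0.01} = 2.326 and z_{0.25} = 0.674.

n = 40

Fisher's z: C = ½·ln((1+r)/(1−r)) = ½·ln(2.7037) = 0.4973.
n = ((z_{α/2} + z_β)/C)² + 3.
(2.326 + 0.674) / 0.4973 = 3.000 / 0.4973 = 6.033.
n = 6.033² + 3 = 36.39 + 3 = 39.4.
Round up.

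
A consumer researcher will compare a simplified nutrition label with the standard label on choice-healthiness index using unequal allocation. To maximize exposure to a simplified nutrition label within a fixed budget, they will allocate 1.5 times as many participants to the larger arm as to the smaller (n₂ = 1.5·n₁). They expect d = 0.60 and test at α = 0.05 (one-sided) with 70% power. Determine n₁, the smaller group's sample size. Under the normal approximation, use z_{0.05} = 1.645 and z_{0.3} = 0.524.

n₁ = 22

With allocation ratio k = n₂/n₁ = 1.5, Var(x̄₁−x̄₂) = σ²(1/n₁ + 1/(k·n₁)) = σ²·(k+1)/(k·n₁).
So n₁ = (1 + 1/k)·((z_{α} + z_β)/d)² = 1.667 × (2.169/0.60)².
n₁ = 1.667 × 13.07 = 21.8.
Round up: n₁ = 22, giving n₂ = 1.5 × 22 = 33.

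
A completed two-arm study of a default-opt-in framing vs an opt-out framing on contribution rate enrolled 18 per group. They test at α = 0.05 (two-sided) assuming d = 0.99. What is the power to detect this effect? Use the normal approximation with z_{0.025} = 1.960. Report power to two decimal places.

For two equal groups, power = Φ(d·√(n/2) − z_{α/2}).
d·√(n/2) = 0.99 × √(18/2) = 0.99 × 3.000 = 2.970.
z_β = 2.970 − 1.960 = 1.010.
Power = Φ(1.010) = 0.844.

power ≈ 0.84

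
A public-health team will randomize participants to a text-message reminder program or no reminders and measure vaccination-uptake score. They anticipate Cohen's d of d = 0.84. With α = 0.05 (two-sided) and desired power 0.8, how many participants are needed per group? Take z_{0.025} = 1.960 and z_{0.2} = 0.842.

For two independent groups with equal n: n = 2·((z_{α/2} + z_β) / d)².
z_{α/2} + z_β = 1.960 + 0.842 = 2.802.
n = 2 × (2.802 / 0.84)² = 2 × 3.336² = 2 × 11.13 = 22.3.
Round up to the next whole participant.

n = 23 per group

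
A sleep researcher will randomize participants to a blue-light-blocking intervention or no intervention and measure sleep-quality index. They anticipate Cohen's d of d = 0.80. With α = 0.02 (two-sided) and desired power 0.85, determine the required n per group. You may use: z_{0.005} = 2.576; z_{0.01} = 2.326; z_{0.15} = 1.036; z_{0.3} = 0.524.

For two independent groups with equal n: n = 2·((z_{α/2} + z_β) / d)².
z_{α/2} + z_β = 2.326 + 1.036 = 3.362.
n = 2 × (3.362 / 0.80)² = 2 × 4.202² = 2 × 17.66 = 35.3.
Round up to the next whole participant.

n = 36 per group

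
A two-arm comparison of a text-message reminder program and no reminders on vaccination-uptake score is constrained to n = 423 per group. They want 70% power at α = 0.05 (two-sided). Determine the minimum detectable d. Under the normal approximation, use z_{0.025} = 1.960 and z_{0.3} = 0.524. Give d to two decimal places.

For two independent groups of n = 423 each: d_min = (z_{α/2} + z_β)·√(2/n).
z-sum = 1.960 + 0.524 = 2.484.
d_min = 2.484 × √(2/423) = 2.484 × 0.0688 = 0.171.

d_min ≈ 0.17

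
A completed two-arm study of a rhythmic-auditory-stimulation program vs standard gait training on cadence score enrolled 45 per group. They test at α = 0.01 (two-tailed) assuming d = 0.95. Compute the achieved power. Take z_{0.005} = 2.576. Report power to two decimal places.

For two equal groups, power = Φ(d·√(n/2) − z_{α/2}).
d·√(n/2) = 0.95 × √(45/2) = 0.95 × 4.743 = 4.506.
z_β = 4.506 − 2.576 = 1.930.
Power = Φ(1.930) = 0.973.

power ≈ 0.97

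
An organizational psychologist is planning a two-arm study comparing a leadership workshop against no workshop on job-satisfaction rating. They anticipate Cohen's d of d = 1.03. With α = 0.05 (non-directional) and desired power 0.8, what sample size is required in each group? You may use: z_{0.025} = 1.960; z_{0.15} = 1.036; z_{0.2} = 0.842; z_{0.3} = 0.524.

For two independent groups with equal n: n = 2·((z_{α/2} + z_β) / d)².
z_{α/2} + z_β = 1.960 + 0.842 = 2.802.
n = 2 × (2.802 / 1.03)² = 2 × 2.720² = 2 × 7.40 = 14.8.
Round up to the next whole participant.

n = 15 per group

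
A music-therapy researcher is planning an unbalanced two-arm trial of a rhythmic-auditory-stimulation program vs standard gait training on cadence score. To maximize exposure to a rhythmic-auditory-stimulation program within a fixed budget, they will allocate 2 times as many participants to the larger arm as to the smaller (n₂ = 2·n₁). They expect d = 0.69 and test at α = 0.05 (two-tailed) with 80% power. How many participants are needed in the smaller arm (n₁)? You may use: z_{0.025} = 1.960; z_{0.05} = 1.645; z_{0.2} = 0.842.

n₁ = 25

With allocation ratio k = n₂/n₁ = 2, Var(x̄₁−x̄₂) = σ²(1/n₁ + 1/(k·n₁)) = σ²·(k+1)/(k·n₁).
So n₁ = (1 + 1/k)·((z_{α/2} + z_β)/d)² = 1.500 × (2.802/0.69)².
n₁ = 1.500 × 16.49 = 24.7.
Round up: n₁ = 25, giving n₂ = 2 × 25 = 50.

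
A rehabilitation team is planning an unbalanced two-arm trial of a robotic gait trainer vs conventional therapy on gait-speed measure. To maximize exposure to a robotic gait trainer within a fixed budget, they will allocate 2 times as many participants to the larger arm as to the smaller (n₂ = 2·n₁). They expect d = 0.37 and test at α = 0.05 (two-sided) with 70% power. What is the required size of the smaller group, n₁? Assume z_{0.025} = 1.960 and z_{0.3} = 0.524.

n₁ = 68

With allocation ratio k = n₂/n₁ = 2, Var(x̄₁−x̄₂) = σ²(1/n₁ + 1/(k·n₁)) = σ²·(k+1)/(k·n₁).
So n₁ = (1 + 1/k)·((z_{α/2} + z_β)/d)² = 1.500 × (2.484/0.37)².
n₁ = 1.500 × 45.07 = 67.6.
Round up: n₁ = 68, giving n₂ = 2 × 68 = 136.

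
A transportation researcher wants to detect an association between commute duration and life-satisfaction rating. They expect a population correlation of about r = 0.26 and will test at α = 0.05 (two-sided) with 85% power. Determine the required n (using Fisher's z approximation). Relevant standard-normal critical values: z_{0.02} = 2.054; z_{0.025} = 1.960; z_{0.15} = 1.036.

n = 130

Fisher's z: C = ½·ln((1+r)/(1−r)) = ½·ln(1.7027) = 0.2661.
n = ((z_{α/2} + z_β)/C)² + 3.
(1.960 + 1.036) / 0.2661 = 2.996 / 0.2661 = 11.259.
n = 11.259² + 3 = 126.76 + 3 = 129.8.
Round up.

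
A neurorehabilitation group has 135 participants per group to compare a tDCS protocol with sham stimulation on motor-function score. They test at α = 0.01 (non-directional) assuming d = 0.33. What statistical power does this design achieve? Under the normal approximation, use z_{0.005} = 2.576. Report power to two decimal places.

power ≈ 0.55

For two equal groups, power = Φ(d·√(n/2) − z_{α/2}).
d·√(n/2) = 0.33 × √(135/2) = 0.33 × 8.216 = 2.711.
z_β = 2.711 − 2.576 = 0.135.
Power = Φ(0.135) = 0.554.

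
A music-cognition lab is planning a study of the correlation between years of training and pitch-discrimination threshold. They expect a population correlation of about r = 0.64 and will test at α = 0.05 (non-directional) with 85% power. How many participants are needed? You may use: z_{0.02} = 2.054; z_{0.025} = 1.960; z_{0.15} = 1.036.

Fisher's z: C = ½·ln((1+r)/(1−r)) = ½·ln(4.5556) = 0.7582.
n = ((z_{α/2} + z_β)/C)² + 3.
(1.960 + 1.036) / 0.7582 = 2.996 / 0.7582 = 3.951.
n = 3.951² + 3 = 15.61 + 3 = 18.6.
Round up.

n = 19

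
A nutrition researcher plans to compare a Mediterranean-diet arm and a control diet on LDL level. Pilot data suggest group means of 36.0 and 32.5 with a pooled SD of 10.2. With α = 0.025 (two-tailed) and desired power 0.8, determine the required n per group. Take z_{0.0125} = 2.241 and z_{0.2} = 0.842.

n = 162 per group

Cohen's d = |M₁ − M₂| / SD_pooled = |36.0 − 32.5| / 10.2 = 3.5 / 10.2 = 0.343.
For two independent groups with equal n: n = 2·((z_{α/2} + z_β) / d)².
z_{α/2} + z_β = 2.241 + 0.842 = 3.083.
n = 2 × (3.083 / 0.343)² = 2 × 8.988² = 2 × 80.79 = 161.6.
Round up to the next whole participant.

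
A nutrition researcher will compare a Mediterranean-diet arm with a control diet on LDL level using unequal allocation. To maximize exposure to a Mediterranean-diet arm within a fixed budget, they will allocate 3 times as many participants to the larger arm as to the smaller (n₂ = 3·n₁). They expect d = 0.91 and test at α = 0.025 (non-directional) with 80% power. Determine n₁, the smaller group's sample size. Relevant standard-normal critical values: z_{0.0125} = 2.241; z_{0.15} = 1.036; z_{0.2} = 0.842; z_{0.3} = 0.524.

n₁ = 16

With allocation ratio k = n₂/n₁ = 3, Var(x̄₁−x̄₂) = σ²(1/n₁ + 1/(k·n₁)) = σ²·(k+1)/(k·n₁).
So n₁ = (1 + 1/k)·((z_{α/2} + z_β)/d)² = 1.333 × (3.083/0.91)².
n₁ = 1.333 × 11.48 = 15.3.
Round up: n₁ = 16, giving n₂ = 3 × 16 = 48.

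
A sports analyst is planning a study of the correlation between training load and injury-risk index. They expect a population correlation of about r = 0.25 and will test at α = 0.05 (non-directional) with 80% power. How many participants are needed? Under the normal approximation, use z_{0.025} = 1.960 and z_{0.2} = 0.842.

Fisher's z: C = ½·ln((1+r)/(1−r)) = ½·ln(1.6667) = 0.2554.
n = ((z_{α/2} + z_β)/C)² + 3.
(1.960 + 0.842) / 0.2554 = 2.802 / 0.2554 = 10.971.
n = 10.971² + 3 = 120.36 + 3 = 123.4.
Round up.

n = 124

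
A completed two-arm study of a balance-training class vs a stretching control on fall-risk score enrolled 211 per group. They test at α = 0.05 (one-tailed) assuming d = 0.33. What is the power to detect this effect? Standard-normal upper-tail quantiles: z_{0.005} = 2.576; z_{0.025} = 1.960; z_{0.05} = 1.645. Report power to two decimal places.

power ≈ 0.96

For two equal groups, power = Φ(d·√(n/2) − z_{α}).
d·√(n/2) = 0.33 × √(211/2) = 0.33 × 10.271 = 3.390.
z_β = 3.390 − 1.645 = 1.745.
Power = Φ(1.745) = 0.959.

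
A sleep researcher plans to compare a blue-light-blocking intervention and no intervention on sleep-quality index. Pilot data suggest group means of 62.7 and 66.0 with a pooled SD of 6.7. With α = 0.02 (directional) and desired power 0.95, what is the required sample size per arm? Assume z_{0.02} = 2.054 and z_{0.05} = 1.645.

Cohen's d = |M₁ − M₂| / SD_pooled = |62.7 − 66.0| / 6.7 = 3.3 / 6.7 = 0.493.
For two independent groups with equal n: n = 2·((z_{α} + z_β) / d)².
z_{α} + z_β = 2.054 + 1.645 = 3.699.
n = 2 × (3.699 / 0.493)² = 2 × 7.503² = 2 × 56.30 = 112.6.
Round up to the next whole participant.

n = 113 per group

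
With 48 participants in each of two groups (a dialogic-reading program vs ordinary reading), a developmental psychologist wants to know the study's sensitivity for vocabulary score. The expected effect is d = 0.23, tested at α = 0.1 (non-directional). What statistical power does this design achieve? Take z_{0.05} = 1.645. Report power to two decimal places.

For two equal groups, power = Φ(d·√(n/2) − z_{α/2}).
d·√(n/2) = 0.23 × √(48/2) = 0.23 × 4.899 = 1.127.
z_β = 1.127 − 1.645 = -0.518.
Power = Φ(-0.518) = 0.302.

power ≈ 0.30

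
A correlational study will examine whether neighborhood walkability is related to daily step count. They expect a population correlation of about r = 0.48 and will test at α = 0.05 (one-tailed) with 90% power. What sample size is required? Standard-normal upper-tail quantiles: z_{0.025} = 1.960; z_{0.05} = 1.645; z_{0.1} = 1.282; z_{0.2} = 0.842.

Fisher's z: C = ½·ln((1+r)/(1−r)) = ½·ln(2.8462) = 0.5230.
n = ((z_{α} + z_β)/C)² + 3.
(1.645 + 1.282) / 0.5230 = 2.927 / 0.5230 = 5.597.
n = 5.597² + 3 = 31.32 + 3 = 34.3.
Round up.

n = 35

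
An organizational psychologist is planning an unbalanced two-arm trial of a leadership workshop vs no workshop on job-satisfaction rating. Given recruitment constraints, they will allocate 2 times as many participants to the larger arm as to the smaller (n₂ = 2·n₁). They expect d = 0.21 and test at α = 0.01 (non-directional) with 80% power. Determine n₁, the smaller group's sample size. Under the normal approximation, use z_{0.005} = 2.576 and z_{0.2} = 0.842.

With allocation ratio k = n₂/n₁ = 2, Var(x̄₁−x̄₂) = σ²(1/n₁ + 1/(k·n₁)) = σ²·(k+1)/(k·n₁).
So n₁ = (1 + 1/k)·((z_{α/2} + z_β)/d)² = 1.500 × (3.418/0.21)².
n₁ = 1.500 × 264.91 = 397.4.
Round up: n₁ = 398, giving n₂ = 2 × 398 = 796.

n₁ = 398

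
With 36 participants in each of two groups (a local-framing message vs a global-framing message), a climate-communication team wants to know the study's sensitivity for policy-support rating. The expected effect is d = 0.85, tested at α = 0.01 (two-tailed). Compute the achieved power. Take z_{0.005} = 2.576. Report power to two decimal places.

For two equal groups, power = Φ(d·√(n/2) − z_{α/2}).
d·√(n/2) = 0.85 × √(36/2) = 0.85 × 4.243 = 3.606.
z_β = 3.606 − 2.576 = 1.030.
Power = Φ(1.030) = 0.849.

power ≈ 0.85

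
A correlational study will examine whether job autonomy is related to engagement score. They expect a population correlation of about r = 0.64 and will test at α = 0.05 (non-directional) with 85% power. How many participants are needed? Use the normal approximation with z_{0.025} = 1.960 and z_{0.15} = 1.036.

Fisher's z: C = ½·ln((1+r)/(1−r)) = ½·ln(4.5556) = 0.7582.
n = ((z_{α/2} + z_β)/C)² + 3.
(1.960 + 1.036) / 0.7582 = 2.996 / 0.7582 = 3.951.
n = 3.951² + 3 = 15.61 + 3 = 18.6.
Round up.

n = 19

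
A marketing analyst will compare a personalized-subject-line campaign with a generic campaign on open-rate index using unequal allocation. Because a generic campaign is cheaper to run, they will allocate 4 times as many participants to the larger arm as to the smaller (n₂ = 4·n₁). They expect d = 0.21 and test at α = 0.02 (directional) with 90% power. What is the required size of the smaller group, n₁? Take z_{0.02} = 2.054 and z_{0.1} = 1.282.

n₁ = 316

With allocation ratio k = n₂/n₁ = 4, Var(x̄₁−x̄₂) = σ²(1/n₁ + 1/(k·n₁)) = σ²·(k+1)/(k·n₁).
So n₁ = (1 + 1/k)·((z_{α} + z_β)/d)² = 1.250 × (3.336/0.21)².
n₁ = 1.250 × 252.36 = 315.4.
Round up: n₁ = 316, giving n₂ = 4 × 316 = 1264.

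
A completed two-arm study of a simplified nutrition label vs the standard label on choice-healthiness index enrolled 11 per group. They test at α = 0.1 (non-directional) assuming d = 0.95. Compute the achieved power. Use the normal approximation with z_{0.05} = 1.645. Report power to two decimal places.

For two equal groups, power = Φ(d·√(n/2) − z_{α/2}).
d·√(n/2) = 0.95 × √(11/2) = 0.95 × 2.345 = 2.228.
z_β = 2.228 − 1.645 = 0.583.
Power = Φ(0.583) = 0.720.

power ≈ 0.72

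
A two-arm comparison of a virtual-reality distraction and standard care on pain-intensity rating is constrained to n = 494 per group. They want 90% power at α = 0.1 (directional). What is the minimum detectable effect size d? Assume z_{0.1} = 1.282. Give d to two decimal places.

For two independent groups of n = 494 each: d_min = (z_{α} + z_β)·√(2/n).
z-sum = 1.282 + 1.282 = 2.564.
d_min = 2.564 × √(2/494) = 2.564 × 0.0636 = 0.163.

d_min ≈ 0.16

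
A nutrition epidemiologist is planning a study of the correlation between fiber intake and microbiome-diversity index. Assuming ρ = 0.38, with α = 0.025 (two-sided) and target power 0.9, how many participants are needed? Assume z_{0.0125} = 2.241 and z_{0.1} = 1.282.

n = 81

Fisher's z: C = ½·ln((1+r)/(1−r)) = ½·ln(2.2258) = 0.4001.
n = ((z_{α/2} + z_β)/C)² + 3.
(2.241 + 1.282) / 0.4001 = 3.523 / 0.4001 = 8.805.
n = 8.805² + 3 = 77.53 + 3 = 80.5.
Round up.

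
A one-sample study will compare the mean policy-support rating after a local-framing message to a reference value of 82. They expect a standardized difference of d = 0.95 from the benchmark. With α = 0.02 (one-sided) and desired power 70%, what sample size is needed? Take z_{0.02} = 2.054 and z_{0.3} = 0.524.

n = 8

For a one-sample test: n = ((z_{α} + z_β) / d)².
z_{α} + z_β = 2.054 + 0.524 = 2.578.
n = (2.578 / 0.95)² = 2.714² = 7.36.
Round up.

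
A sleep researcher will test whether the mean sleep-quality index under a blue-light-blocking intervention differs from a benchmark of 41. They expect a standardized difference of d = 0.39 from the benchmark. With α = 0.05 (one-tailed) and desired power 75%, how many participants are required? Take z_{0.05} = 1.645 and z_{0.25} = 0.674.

n = 36

For a one-sample test: n = ((z_{α} + z_β) / d)².
z_{α} + z_β = 1.645 + 0.674 = 2.319.
n = (2.319 / 0.39)² = 5.946² = 35.36.
Round up.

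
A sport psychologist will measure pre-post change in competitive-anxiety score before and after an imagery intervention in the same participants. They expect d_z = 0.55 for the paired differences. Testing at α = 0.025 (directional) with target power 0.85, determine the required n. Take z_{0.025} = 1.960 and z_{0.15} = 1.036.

n = 30 pairs

For a paired (one-sample on differences) test: n = ((z_{α} + z_β) / d)².
z_{α} + z_β = 1.960 + 1.036 = 2.996.
n = (2.996 / 0.55)² = 5.447² = 29.67.
Round up.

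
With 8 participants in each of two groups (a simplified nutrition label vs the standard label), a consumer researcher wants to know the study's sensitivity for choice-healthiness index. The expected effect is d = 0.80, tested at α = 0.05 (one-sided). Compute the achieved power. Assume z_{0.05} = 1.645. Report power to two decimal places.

For two equal groups, power = Φ(d·√(n/2) − z_{α}).
d·√(n/2) = 0.80 × √(8/2) = 0.80 × 2.000 = 1.600.
z_β = 1.600 − 1.645 = -0.045.
Power = Φ(-0.045) = 0.482.

power ≈ 0.48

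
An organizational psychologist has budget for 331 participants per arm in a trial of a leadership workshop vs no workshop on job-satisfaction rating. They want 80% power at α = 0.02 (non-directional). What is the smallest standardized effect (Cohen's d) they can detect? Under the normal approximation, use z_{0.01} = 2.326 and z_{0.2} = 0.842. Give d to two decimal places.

For two independent groups of n = 331 each: d_min = (z_{α/2} + z_β)·√(2/n).
z-sum = 2.326 + 0.842 = 3.168.
d_min = 3.168 × √(2/331) = 3.168 × 0.0777 = 0.246.

d_min ≈ 0.25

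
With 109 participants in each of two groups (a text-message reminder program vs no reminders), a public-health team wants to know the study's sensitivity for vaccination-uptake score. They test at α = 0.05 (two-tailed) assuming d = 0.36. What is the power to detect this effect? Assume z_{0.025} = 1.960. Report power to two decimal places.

power ≈ 0.76

For two equal groups, power = Φ(d·√(n/2) − z_{α/2}).
d·√(n/2) = 0.36 × √(109/2) = 0.36 × 7.382 = 2.658.
z_β = 2.658 − 1.960 = 0.698.
Power = Φ(0.698) = 0.757.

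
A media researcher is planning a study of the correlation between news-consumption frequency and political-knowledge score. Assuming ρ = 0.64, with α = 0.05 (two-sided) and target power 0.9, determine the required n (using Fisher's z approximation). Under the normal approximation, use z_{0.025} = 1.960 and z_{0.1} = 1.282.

n = 22

Fisher's z: C = ½·ln((1+r)/(1−r)) = ½·ln(4.5556) = 0.7582.
n = ((z_{α/2} + z_β)/C)² + 3.
(1.960 + 1.282) / 0.7582 = 3.242 / 0.7582 = 4.276.
n = 4.276² + 3 = 18.28 + 3 = 21.3.
Round up.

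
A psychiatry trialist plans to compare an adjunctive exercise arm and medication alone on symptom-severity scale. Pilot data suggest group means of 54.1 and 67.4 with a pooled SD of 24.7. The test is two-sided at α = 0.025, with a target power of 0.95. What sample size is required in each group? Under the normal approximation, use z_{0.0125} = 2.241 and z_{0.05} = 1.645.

Cohen's d = |M₁ − M₂| / SD_pooled = |54.1 − 67.4| / 24.7 = 13.3 / 24.7 = 0.538.
For two independent groups with equal n: n = 2·((z_{α/2} + z_β) / d)².
z_{α/2} + z_β = 2.241 + 1.645 = 3.886.
n = 2 × (3.886 / 0.538)² = 2 × 7.223² = 2 × 52.17 = 104.3.
Round up to the next whole participant.

n = 105 per group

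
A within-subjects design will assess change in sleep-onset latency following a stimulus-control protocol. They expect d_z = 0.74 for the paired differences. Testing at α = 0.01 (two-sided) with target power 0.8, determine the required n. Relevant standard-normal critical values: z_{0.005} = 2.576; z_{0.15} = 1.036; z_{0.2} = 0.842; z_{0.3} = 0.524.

For a paired (one-sample on differences) test: n = ((z_{α/2} + z_β) / d)².
z_{α/2} + z_β = 2.576 + 0.842 = 3.418.
n = (3.418 / 0.74)² = 4.619² = 21.33.
Round up.

n = 22 pairs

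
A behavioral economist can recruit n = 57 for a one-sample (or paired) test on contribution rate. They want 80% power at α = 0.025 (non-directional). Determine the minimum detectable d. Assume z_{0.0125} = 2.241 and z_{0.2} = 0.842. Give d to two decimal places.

d_min ≈ 0.41

For a single sample (or paired design) of n = 57: d_min = (z_{α/2} + z_β)/√n.
z-sum = 2.241 + 0.842 = 3.083.
d_min = 3.083 / √57 = 3.083 / 7.550 = 0.408.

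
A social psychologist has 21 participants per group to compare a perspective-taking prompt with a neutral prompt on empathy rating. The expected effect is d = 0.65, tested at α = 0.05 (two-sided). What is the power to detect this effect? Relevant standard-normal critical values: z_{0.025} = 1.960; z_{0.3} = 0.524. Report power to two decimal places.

For two equal groups, power = Φ(d·√(n/2) − z_{α/2}).
d·√(n/2) = 0.65 × √(21/2) = 0.65 × 3.240 = 2.106.
z_β = 2.106 − 1.960 = 0.146.
Power = Φ(0.146) = 0.558.

power ≈ 0.56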